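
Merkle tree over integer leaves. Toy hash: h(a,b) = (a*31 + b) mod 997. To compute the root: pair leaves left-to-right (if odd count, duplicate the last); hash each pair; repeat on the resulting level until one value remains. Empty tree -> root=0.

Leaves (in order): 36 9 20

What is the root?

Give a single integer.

Answer: 620

Derivation:
L0: [36, 9, 20]
L1: h(36,9)=(36*31+9)%997=128 h(20,20)=(20*31+20)%997=640 -> [128, 640]
L2: h(128,640)=(128*31+640)%997=620 -> [620]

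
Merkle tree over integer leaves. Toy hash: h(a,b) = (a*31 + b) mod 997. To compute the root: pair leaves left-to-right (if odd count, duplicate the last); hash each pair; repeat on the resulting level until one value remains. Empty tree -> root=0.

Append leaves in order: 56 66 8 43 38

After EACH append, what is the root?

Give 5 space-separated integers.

Answer: 56 805 286 321 10

Derivation:
After append 56 (leaves=[56]):
  L0: [56]
  root=56
After append 66 (leaves=[56, 66]):
  L0: [56, 66]
  L1: h(56,66)=(56*31+66)%997=805 -> [805]
  root=805
After append 8 (leaves=[56, 66, 8]):
  L0: [56, 66, 8]
  L1: h(56,66)=(56*31+66)%997=805 h(8,8)=(8*31+8)%997=256 -> [805, 256]
  L2: h(805,256)=(805*31+256)%997=286 -> [286]
  root=286
After append 43 (leaves=[56, 66, 8, 43]):
  L0: [56, 66, 8, 43]
  L1: h(56,66)=(56*31+66)%997=805 h(8,43)=(8*31+43)%997=291 -> [805, 291]
  L2: h(805,291)=(805*31+291)%997=321 -> [321]
  root=321
After append 38 (leaves=[56, 66, 8, 43, 38]):
  L0: [56, 66, 8, 43, 38]
  L1: h(56,66)=(56*31+66)%997=805 h(8,43)=(8*31+43)%997=291 h(38,38)=(38*31+38)%997=219 -> [805, 291, 219]
  L2: h(805,291)=(805*31+291)%997=321 h(219,219)=(219*31+219)%997=29 -> [321, 29]
  L3: h(321,29)=(321*31+29)%997=10 -> [10]
  root=10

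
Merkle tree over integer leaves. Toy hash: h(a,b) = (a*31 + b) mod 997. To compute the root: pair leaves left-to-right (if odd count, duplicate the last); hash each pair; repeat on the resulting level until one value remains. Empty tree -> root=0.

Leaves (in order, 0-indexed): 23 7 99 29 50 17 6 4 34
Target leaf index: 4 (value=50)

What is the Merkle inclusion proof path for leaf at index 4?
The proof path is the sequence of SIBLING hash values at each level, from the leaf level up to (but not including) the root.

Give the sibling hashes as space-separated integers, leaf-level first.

Answer: 17 190 493 463

Derivation:
L0 (leaves): [23, 7, 99, 29, 50, 17, 6, 4, 34], target index=4
L1: h(23,7)=(23*31+7)%997=720 [pair 0] h(99,29)=(99*31+29)%997=107 [pair 1] h(50,17)=(50*31+17)%997=570 [pair 2] h(6,4)=(6*31+4)%997=190 [pair 3] h(34,34)=(34*31+34)%997=91 [pair 4] -> [720, 107, 570, 190, 91]
  Sibling for proof at L0: 17
L2: h(720,107)=(720*31+107)%997=493 [pair 0] h(570,190)=(570*31+190)%997=911 [pair 1] h(91,91)=(91*31+91)%997=918 [pair 2] -> [493, 911, 918]
  Sibling for proof at L1: 190
L3: h(493,911)=(493*31+911)%997=242 [pair 0] h(918,918)=(918*31+918)%997=463 [pair 1] -> [242, 463]
  Sibling for proof at L2: 493
L4: h(242,463)=(242*31+463)%997=986 [pair 0] -> [986]
  Sibling for proof at L3: 463
Root: 986
Proof path (sibling hashes from leaf to root): [17, 190, 493, 463]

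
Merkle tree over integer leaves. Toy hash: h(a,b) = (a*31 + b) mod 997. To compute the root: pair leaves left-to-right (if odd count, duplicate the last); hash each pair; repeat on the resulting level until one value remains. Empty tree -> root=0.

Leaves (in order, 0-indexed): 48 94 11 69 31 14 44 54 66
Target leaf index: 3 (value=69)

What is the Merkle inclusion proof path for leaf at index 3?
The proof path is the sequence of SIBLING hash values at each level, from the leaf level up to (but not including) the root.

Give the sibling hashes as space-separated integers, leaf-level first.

Answer: 11 585 736 195

Derivation:
L0 (leaves): [48, 94, 11, 69, 31, 14, 44, 54, 66], target index=3
L1: h(48,94)=(48*31+94)%997=585 [pair 0] h(11,69)=(11*31+69)%997=410 [pair 1] h(31,14)=(31*31+14)%997=975 [pair 2] h(44,54)=(44*31+54)%997=421 [pair 3] h(66,66)=(66*31+66)%997=118 [pair 4] -> [585, 410, 975, 421, 118]
  Sibling for proof at L0: 11
L2: h(585,410)=(585*31+410)%997=599 [pair 0] h(975,421)=(975*31+421)%997=736 [pair 1] h(118,118)=(118*31+118)%997=785 [pair 2] -> [599, 736, 785]
  Sibling for proof at L1: 585
L3: h(599,736)=(599*31+736)%997=362 [pair 0] h(785,785)=(785*31+785)%997=195 [pair 1] -> [362, 195]
  Sibling for proof at L2: 736
L4: h(362,195)=(362*31+195)%997=450 [pair 0] -> [450]
  Sibling for proof at L3: 195
Root: 450
Proof path (sibling hashes from leaf to root): [11, 585, 736, 195]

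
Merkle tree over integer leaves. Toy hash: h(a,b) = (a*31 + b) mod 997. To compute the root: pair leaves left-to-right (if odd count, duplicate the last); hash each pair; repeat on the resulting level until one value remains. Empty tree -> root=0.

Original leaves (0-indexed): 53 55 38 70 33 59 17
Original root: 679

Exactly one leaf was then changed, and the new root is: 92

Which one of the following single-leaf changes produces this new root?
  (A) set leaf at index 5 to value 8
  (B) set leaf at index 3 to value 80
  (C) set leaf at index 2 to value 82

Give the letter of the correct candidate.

Original leaves: [53, 55, 38, 70, 33, 59, 17]
Target new root: 92
Try each candidate change and compute the resulting root:
Candidate A: set leaf[5] = 8 -> leaves = [53, 55, 38, 70, 33, 8, 17]
  L0: [53, 55, 38, 70, 33, 8, 17]
  L1: h(53,55)=(53*31+55)%997=701 h(38,70)=(38*31+70)%997=251 h(33,8)=(33*31+8)%997=34 h(17,17)=(17*31+17)%997=544 -> [701, 251, 34, 544]
  L2: h(701,251)=(701*31+251)%997=48 h(34,544)=(34*31+544)%997=601 -> [48, 601]
  L3: h(48,601)=(48*31+601)%997=95 -> [95]
  root = 95 != target 92
Candidate B: set leaf[3] = 80 -> leaves = [53, 55, 38, 80, 33, 59, 17]
  L0: [53, 55, 38, 80, 33, 59, 17]
  L1: h(53,55)=(53*31+55)%997=701 h(38,80)=(38*31+80)%997=261 h(33,59)=(33*31+59)%997=85 h(17,17)=(17*31+17)%997=544 -> [701, 261, 85, 544]
  L2: h(701,261)=(701*31+261)%997=58 h(85,544)=(85*31+544)%997=188 -> [58, 188]
  L3: h(58,188)=(58*31+188)%997=989 -> [989]
  root = 989 != target 92
Candidate C: set leaf[2] = 82 -> leaves = [53, 55, 82, 70, 33, 59, 17]
  L0: [53, 55, 82, 70, 33, 59, 17]
  L1: h(53,55)=(53*31+55)%997=701 h(82,70)=(82*31+70)%997=618 h(33,59)=(33*31+59)%997=85 h(17,17)=(17*31+17)%997=544 -> [701, 618, 85, 544]
  L2: h(701,618)=(701*31+618)%997=415 h(85,544)=(85*31+544)%997=188 -> [415, 188]
  L3: h(415,188)=(415*31+188)%997=92 -> [92]
  root = 92 == target 92  ** MATCH **
Candidate C produces the target root.

Answer: C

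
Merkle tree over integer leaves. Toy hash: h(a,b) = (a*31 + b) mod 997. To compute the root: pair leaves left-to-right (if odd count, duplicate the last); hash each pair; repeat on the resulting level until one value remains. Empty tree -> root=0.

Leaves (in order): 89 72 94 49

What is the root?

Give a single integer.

Answer: 994

Derivation:
L0: [89, 72, 94, 49]
L1: h(89,72)=(89*31+72)%997=837 h(94,49)=(94*31+49)%997=969 -> [837, 969]
L2: h(837,969)=(837*31+969)%997=994 -> [994]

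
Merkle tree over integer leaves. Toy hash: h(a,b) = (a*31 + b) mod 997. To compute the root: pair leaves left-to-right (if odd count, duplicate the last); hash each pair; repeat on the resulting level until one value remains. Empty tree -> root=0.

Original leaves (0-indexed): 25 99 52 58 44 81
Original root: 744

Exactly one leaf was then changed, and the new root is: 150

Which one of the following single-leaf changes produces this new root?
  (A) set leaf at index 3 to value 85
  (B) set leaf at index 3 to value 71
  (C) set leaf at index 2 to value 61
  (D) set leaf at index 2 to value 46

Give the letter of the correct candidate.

Original leaves: [25, 99, 52, 58, 44, 81]
Target new root: 150
Try each candidate change and compute the resulting root:
Candidate A: set leaf[3] = 85 -> leaves = [25, 99, 52, 85, 44, 81]
  L0: [25, 99, 52, 85, 44, 81]
  L1: h(25,99)=(25*31+99)%997=874 h(52,85)=(52*31+85)%997=700 h(44,81)=(44*31+81)%997=448 -> [874, 700, 448]
  L2: h(874,700)=(874*31+700)%997=875 h(448,448)=(448*31+448)%997=378 -> [875, 378]
  L3: h(875,378)=(875*31+378)%997=584 -> [584]
  root = 584 != target 150
Candidate B: set leaf[3] = 71 -> leaves = [25, 99, 52, 71, 44, 81]
  L0: [25, 99, 52, 71, 44, 81]
  L1: h(25,99)=(25*31+99)%997=874 h(52,71)=(52*31+71)%997=686 h(44,81)=(44*31+81)%997=448 -> [874, 686, 448]
  L2: h(874,686)=(874*31+686)%997=861 h(448,448)=(448*31+448)%997=378 -> [861, 378]
  L3: h(861,378)=(861*31+378)%997=150 -> [150]
  root = 150 == target 150  ** MATCH **
Candidate C: set leaf[2] = 61 -> leaves = [25, 99, 61, 58, 44, 81]
  L0: [25, 99, 61, 58, 44, 81]
  L1: h(25,99)=(25*31+99)%997=874 h(61,58)=(61*31+58)%997=952 h(44,81)=(44*31+81)%997=448 -> [874, 952, 448]
  L2: h(874,952)=(874*31+952)%997=130 h(448,448)=(448*31+448)%997=378 -> [130, 378]
  L3: h(130,378)=(130*31+378)%997=420 -> [420]
  root = 420 != target 150
Candidate D: set leaf[2] = 46 -> leaves = [25, 99, 46, 58, 44, 81]
  L0: [25, 99, 46, 58, 44, 81]
  L1: h(25,99)=(25*31+99)%997=874 h(46,58)=(46*31+58)%997=487 h(44,81)=(44*31+81)%997=448 -> [874, 487, 448]
  L2: h(874,487)=(874*31+487)%997=662 h(448,448)=(448*31+448)%997=378 -> [662, 378]
  L3: h(662,378)=(662*31+378)%997=960 -> [960]
  root = 960 != target 150
Candidate B produces the target root.

Answer: B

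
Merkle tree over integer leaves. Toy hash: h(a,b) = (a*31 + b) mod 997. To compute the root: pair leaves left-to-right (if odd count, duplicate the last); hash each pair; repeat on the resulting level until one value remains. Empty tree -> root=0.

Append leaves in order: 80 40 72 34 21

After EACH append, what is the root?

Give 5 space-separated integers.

After append 80 (leaves=[80]):
  L0: [80]
  root=80
After append 40 (leaves=[80, 40]):
  L0: [80, 40]
  L1: h(80,40)=(80*31+40)%997=526 -> [526]
  root=526
After append 72 (leaves=[80, 40, 72]):
  L0: [80, 40, 72]
  L1: h(80,40)=(80*31+40)%997=526 h(72,72)=(72*31+72)%997=310 -> [526, 310]
  L2: h(526,310)=(526*31+310)%997=664 -> [664]
  root=664
After append 34 (leaves=[80, 40, 72, 34]):
  L0: [80, 40, 72, 34]
  L1: h(80,40)=(80*31+40)%997=526 h(72,34)=(72*31+34)%997=272 -> [526, 272]
  L2: h(526,272)=(526*31+272)%997=626 -> [626]
  root=626
After append 21 (leaves=[80, 40, 72, 34, 21]):
  L0: [80, 40, 72, 34, 21]
  L1: h(80,40)=(80*31+40)%997=526 h(72,34)=(72*31+34)%997=272 h(21,21)=(21*31+21)%997=672 -> [526, 272, 672]
  L2: h(526,272)=(526*31+272)%997=626 h(672,672)=(672*31+672)%997=567 -> [626, 567]
  L3: h(626,567)=(626*31+567)%997=33 -> [33]
  root=33

Answer: 80 526 664 626 33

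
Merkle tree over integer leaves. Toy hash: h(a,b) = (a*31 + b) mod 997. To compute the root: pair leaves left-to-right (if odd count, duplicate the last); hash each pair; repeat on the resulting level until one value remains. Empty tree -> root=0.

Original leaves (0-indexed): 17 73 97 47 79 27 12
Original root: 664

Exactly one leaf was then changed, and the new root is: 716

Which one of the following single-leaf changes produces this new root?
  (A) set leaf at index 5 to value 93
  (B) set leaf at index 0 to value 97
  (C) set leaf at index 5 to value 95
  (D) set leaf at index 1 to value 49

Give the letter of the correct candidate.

Original leaves: [17, 73, 97, 47, 79, 27, 12]
Target new root: 716
Try each candidate change and compute the resulting root:
Candidate A: set leaf[5] = 93 -> leaves = [17, 73, 97, 47, 79, 93, 12]
  L0: [17, 73, 97, 47, 79, 93, 12]
  L1: h(17,73)=(17*31+73)%997=600 h(97,47)=(97*31+47)%997=63 h(79,93)=(79*31+93)%997=548 h(12,12)=(12*31+12)%997=384 -> [600, 63, 548, 384]
  L2: h(600,63)=(600*31+63)%997=717 h(548,384)=(548*31+384)%997=423 -> [717, 423]
  L3: h(717,423)=(717*31+423)%997=716 -> [716]
  root = 716 == target 716  ** MATCH **
Candidate B: set leaf[0] = 97 -> leaves = [97, 73, 97, 47, 79, 27, 12]
  L0: [97, 73, 97, 47, 79, 27, 12]
  L1: h(97,73)=(97*31+73)%997=89 h(97,47)=(97*31+47)%997=63 h(79,27)=(79*31+27)%997=482 h(12,12)=(12*31+12)%997=384 -> [89, 63, 482, 384]
  L2: h(89,63)=(89*31+63)%997=828 h(482,384)=(482*31+384)%997=371 -> [828, 371]
  L3: h(828,371)=(828*31+371)%997=117 -> [117]
  root = 117 != target 716
Candidate C: set leaf[5] = 95 -> leaves = [17, 73, 97, 47, 79, 95, 12]
  L0: [17, 73, 97, 47, 79, 95, 12]
  L1: h(17,73)=(17*31+73)%997=600 h(97,47)=(97*31+47)%997=63 h(79,95)=(79*31+95)%997=550 h(12,12)=(12*31+12)%997=384 -> [600, 63, 550, 384]
  L2: h(600,63)=(600*31+63)%997=717 h(550,384)=(550*31+384)%997=485 -> [717, 485]
  L3: h(717,485)=(717*31+485)%997=778 -> [778]
  root = 778 != target 716
Candidate D: set leaf[1] = 49 -> leaves = [17, 49, 97, 47, 79, 27, 12]
  L0: [17, 49, 97, 47, 79, 27, 12]
  L1: h(17,49)=(17*31+49)%997=576 h(97,47)=(97*31+47)%997=63 h(79,27)=(79*31+27)%997=482 h(12,12)=(12*31+12)%997=384 -> [576, 63, 482, 384]
  L2: h(576,63)=(576*31+63)%997=970 h(482,384)=(482*31+384)%997=371 -> [970, 371]
  L3: h(970,371)=(970*31+371)%997=531 -> [531]
  root = 531 != target 716
Candidate A produces the target root.

Answer: A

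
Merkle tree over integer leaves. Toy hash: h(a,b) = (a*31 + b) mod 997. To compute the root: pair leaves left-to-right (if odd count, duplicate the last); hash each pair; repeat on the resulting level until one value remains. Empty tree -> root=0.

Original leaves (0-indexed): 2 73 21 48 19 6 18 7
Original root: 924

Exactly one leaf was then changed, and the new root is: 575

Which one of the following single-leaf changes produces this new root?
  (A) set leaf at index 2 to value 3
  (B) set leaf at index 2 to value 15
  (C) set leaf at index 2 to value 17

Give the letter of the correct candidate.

Original leaves: [2, 73, 21, 48, 19, 6, 18, 7]
Target new root: 575
Try each candidate change and compute the resulting root:
Candidate A: set leaf[2] = 3 -> leaves = [2, 73, 3, 48, 19, 6, 18, 7]
  L0: [2, 73, 3, 48, 19, 6, 18, 7]
  L1: h(2,73)=(2*31+73)%997=135 h(3,48)=(3*31+48)%997=141 h(19,6)=(19*31+6)%997=595 h(18,7)=(18*31+7)%997=565 -> [135, 141, 595, 565]
  L2: h(135,141)=(135*31+141)%997=338 h(595,565)=(595*31+565)%997=67 -> [338, 67]
  L3: h(338,67)=(338*31+67)%997=575 -> [575]
  root = 575 == target 575  ** MATCH **
Candidate B: set leaf[2] = 15 -> leaves = [2, 73, 15, 48, 19, 6, 18, 7]
  L0: [2, 73, 15, 48, 19, 6, 18, 7]
  L1: h(2,73)=(2*31+73)%997=135 h(15,48)=(15*31+48)%997=513 h(19,6)=(19*31+6)%997=595 h(18,7)=(18*31+7)%997=565 -> [135, 513, 595, 565]
  L2: h(135,513)=(135*31+513)%997=710 h(595,565)=(595*31+565)%997=67 -> [710, 67]
  L3: h(710,67)=(710*31+67)%997=143 -> [143]
  root = 143 != target 575
Candidate C: set leaf[2] = 17 -> leaves = [2, 73, 17, 48, 19, 6, 18, 7]
  L0: [2, 73, 17, 48, 19, 6, 18, 7]
  L1: h(2,73)=(2*31+73)%997=135 h(17,48)=(17*31+48)%997=575 h(19,6)=(19*31+6)%997=595 h(18,7)=(18*31+7)%997=565 -> [135, 575, 595, 565]
  L2: h(135,575)=(135*31+575)%997=772 h(595,565)=(595*31+565)%997=67 -> [772, 67]
  L3: h(772,67)=(772*31+67)%997=71 -> [71]
  root = 71 != target 575
Candidate A produces the target root.

Answer: A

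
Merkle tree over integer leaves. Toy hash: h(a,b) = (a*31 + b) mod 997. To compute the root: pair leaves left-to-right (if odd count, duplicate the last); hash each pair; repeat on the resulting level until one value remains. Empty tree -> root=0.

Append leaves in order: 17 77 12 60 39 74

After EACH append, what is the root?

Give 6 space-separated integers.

After append 17 (leaves=[17]):
  L0: [17]
  root=17
After append 77 (leaves=[17, 77]):
  L0: [17, 77]
  L1: h(17,77)=(17*31+77)%997=604 -> [604]
  root=604
After append 12 (leaves=[17, 77, 12]):
  L0: [17, 77, 12]
  L1: h(17,77)=(17*31+77)%997=604 h(12,12)=(12*31+12)%997=384 -> [604, 384]
  L2: h(604,384)=(604*31+384)%997=165 -> [165]
  root=165
After append 60 (leaves=[17, 77, 12, 60]):
  L0: [17, 77, 12, 60]
  L1: h(17,77)=(17*31+77)%997=604 h(12,60)=(12*31+60)%997=432 -> [604, 432]
  L2: h(604,432)=(604*31+432)%997=213 -> [213]
  root=213
After append 39 (leaves=[17, 77, 12, 60, 39]):
  L0: [17, 77, 12, 60, 39]
  L1: h(17,77)=(17*31+77)%997=604 h(12,60)=(12*31+60)%997=432 h(39,39)=(39*31+39)%997=251 -> [604, 432, 251]
  L2: h(604,432)=(604*31+432)%997=213 h(251,251)=(251*31+251)%997=56 -> [213, 56]
  L3: h(213,56)=(213*31+56)%997=677 -> [677]
  root=677
After append 74 (leaves=[17, 77, 12, 60, 39, 74]):
  L0: [17, 77, 12, 60, 39, 74]
  L1: h(17,77)=(17*31+77)%997=604 h(12,60)=(12*31+60)%997=432 h(39,74)=(39*31+74)%997=286 -> [604, 432, 286]
  L2: h(604,432)=(604*31+432)%997=213 h(286,286)=(286*31+286)%997=179 -> [213, 179]
  L3: h(213,179)=(213*31+179)%997=800 -> [800]
  root=800

Answer: 17 604 165 213 677 800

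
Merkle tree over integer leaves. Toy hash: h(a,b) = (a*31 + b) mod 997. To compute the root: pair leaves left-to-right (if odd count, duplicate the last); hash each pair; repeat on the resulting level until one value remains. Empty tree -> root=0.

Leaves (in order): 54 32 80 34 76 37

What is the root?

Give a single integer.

Answer: 373

Derivation:
L0: [54, 32, 80, 34, 76, 37]
L1: h(54,32)=(54*31+32)%997=709 h(80,34)=(80*31+34)%997=520 h(76,37)=(76*31+37)%997=399 -> [709, 520, 399]
L2: h(709,520)=(709*31+520)%997=565 h(399,399)=(399*31+399)%997=804 -> [565, 804]
L3: h(565,804)=(565*31+804)%997=373 -> [373]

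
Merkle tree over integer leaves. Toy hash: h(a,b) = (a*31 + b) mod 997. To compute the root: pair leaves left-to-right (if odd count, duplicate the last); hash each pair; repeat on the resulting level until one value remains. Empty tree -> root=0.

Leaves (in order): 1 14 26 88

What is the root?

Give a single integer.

L0: [1, 14, 26, 88]
L1: h(1,14)=(1*31+14)%997=45 h(26,88)=(26*31+88)%997=894 -> [45, 894]
L2: h(45,894)=(45*31+894)%997=295 -> [295]

Answer: 295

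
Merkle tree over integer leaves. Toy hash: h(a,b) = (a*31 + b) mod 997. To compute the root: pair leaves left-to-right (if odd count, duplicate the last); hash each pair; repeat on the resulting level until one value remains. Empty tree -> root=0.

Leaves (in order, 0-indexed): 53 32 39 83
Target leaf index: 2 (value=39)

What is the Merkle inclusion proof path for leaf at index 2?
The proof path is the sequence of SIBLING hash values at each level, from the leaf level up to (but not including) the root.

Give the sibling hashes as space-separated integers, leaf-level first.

L0 (leaves): [53, 32, 39, 83], target index=2
L1: h(53,32)=(53*31+32)%997=678 [pair 0] h(39,83)=(39*31+83)%997=295 [pair 1] -> [678, 295]
  Sibling for proof at L0: 83
L2: h(678,295)=(678*31+295)%997=376 [pair 0] -> [376]
  Sibling for proof at L1: 678
Root: 376
Proof path (sibling hashes from leaf to root): [83, 678]

Answer: 83 678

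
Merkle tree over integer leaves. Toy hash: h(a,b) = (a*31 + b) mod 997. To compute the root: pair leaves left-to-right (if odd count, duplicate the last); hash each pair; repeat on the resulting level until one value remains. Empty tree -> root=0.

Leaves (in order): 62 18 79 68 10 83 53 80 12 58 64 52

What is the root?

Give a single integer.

Answer: 135

Derivation:
L0: [62, 18, 79, 68, 10, 83, 53, 80, 12, 58, 64, 52]
L1: h(62,18)=(62*31+18)%997=943 h(79,68)=(79*31+68)%997=523 h(10,83)=(10*31+83)%997=393 h(53,80)=(53*31+80)%997=726 h(12,58)=(12*31+58)%997=430 h(64,52)=(64*31+52)%997=42 -> [943, 523, 393, 726, 430, 42]
L2: h(943,523)=(943*31+523)%997=843 h(393,726)=(393*31+726)%997=945 h(430,42)=(430*31+42)%997=411 -> [843, 945, 411]
L3: h(843,945)=(843*31+945)%997=159 h(411,411)=(411*31+411)%997=191 -> [159, 191]
L4: h(159,191)=(159*31+191)%997=135 -> [135]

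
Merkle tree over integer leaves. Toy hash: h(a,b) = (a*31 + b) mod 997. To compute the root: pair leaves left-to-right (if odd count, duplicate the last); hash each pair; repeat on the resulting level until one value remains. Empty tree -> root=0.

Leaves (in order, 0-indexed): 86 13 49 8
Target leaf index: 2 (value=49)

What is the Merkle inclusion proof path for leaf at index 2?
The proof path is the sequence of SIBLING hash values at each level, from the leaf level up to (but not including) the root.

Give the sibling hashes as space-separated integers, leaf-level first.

Answer: 8 685

Derivation:
L0 (leaves): [86, 13, 49, 8], target index=2
L1: h(86,13)=(86*31+13)%997=685 [pair 0] h(49,8)=(49*31+8)%997=530 [pair 1] -> [685, 530]
  Sibling for proof at L0: 8
L2: h(685,530)=(685*31+530)%997=828 [pair 0] -> [828]
  Sibling for proof at L1: 685
Root: 828
Proof path (sibling hashes from leaf to root): [8, 685]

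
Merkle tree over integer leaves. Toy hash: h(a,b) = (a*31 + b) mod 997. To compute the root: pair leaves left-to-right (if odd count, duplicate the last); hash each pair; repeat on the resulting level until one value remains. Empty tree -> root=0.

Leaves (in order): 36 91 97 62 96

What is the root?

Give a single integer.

L0: [36, 91, 97, 62, 96]
L1: h(36,91)=(36*31+91)%997=210 h(97,62)=(97*31+62)%997=78 h(96,96)=(96*31+96)%997=81 -> [210, 78, 81]
L2: h(210,78)=(210*31+78)%997=606 h(81,81)=(81*31+81)%997=598 -> [606, 598]
L3: h(606,598)=(606*31+598)%997=441 -> [441]

Answer: 441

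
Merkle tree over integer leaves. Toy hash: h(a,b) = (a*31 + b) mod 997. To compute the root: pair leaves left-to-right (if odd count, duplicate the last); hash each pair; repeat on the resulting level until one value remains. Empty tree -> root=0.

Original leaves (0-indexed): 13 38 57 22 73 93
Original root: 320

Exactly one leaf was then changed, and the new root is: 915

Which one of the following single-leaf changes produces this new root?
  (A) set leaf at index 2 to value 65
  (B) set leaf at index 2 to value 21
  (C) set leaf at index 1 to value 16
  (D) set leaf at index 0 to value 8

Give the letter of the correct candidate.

Answer: D

Derivation:
Original leaves: [13, 38, 57, 22, 73, 93]
Target new root: 915
Try each candidate change and compute the resulting root:
Candidate A: set leaf[2] = 65 -> leaves = [13, 38, 65, 22, 73, 93]
  L0: [13, 38, 65, 22, 73, 93]
  L1: h(13,38)=(13*31+38)%997=441 h(65,22)=(65*31+22)%997=43 h(73,93)=(73*31+93)%997=362 -> [441, 43, 362]
  L2: h(441,43)=(441*31+43)%997=753 h(362,362)=(362*31+362)%997=617 -> [753, 617]
  L3: h(753,617)=(753*31+617)%997=32 -> [32]
  root = 32 != target 915
Candidate B: set leaf[2] = 21 -> leaves = [13, 38, 21, 22, 73, 93]
  L0: [13, 38, 21, 22, 73, 93]
  L1: h(13,38)=(13*31+38)%997=441 h(21,22)=(21*31+22)%997=673 h(73,93)=(73*31+93)%997=362 -> [441, 673, 362]
  L2: h(441,673)=(441*31+673)%997=386 h(362,362)=(362*31+362)%997=617 -> [386, 617]
  L3: h(386,617)=(386*31+617)%997=619 -> [619]
  root = 619 != target 915
Candidate C: set leaf[1] = 16 -> leaves = [13, 16, 57, 22, 73, 93]
  L0: [13, 16, 57, 22, 73, 93]
  L1: h(13,16)=(13*31+16)%997=419 h(57,22)=(57*31+22)%997=792 h(73,93)=(73*31+93)%997=362 -> [419, 792, 362]
  L2: h(419,792)=(419*31+792)%997=820 h(362,362)=(362*31+362)%997=617 -> [820, 617]
  L3: h(820,617)=(820*31+617)%997=115 -> [115]
  root = 115 != target 915
Candidate D: set leaf[0] = 8 -> leaves = [8, 38, 57, 22, 73, 93]
  L0: [8, 38, 57, 22, 73, 93]
  L1: h(8,38)=(8*31+38)%997=286 h(57,22)=(57*31+22)%997=792 h(73,93)=(73*31+93)%997=362 -> [286, 792, 362]
  L2: h(286,792)=(286*31+792)%997=685 h(362,362)=(362*31+362)%997=617 -> [685, 617]
  L3: h(685,617)=(685*31+617)%997=915 -> [915]
  root = 915 == target 915  ** MATCH **
Candidate D produces the target root.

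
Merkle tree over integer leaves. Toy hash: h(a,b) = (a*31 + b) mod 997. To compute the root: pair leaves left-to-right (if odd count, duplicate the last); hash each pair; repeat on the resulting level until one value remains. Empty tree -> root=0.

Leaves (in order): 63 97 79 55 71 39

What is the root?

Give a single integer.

L0: [63, 97, 79, 55, 71, 39]
L1: h(63,97)=(63*31+97)%997=56 h(79,55)=(79*31+55)%997=510 h(71,39)=(71*31+39)%997=246 -> [56, 510, 246]
L2: h(56,510)=(56*31+510)%997=252 h(246,246)=(246*31+246)%997=893 -> [252, 893]
L3: h(252,893)=(252*31+893)%997=729 -> [729]

Answer: 729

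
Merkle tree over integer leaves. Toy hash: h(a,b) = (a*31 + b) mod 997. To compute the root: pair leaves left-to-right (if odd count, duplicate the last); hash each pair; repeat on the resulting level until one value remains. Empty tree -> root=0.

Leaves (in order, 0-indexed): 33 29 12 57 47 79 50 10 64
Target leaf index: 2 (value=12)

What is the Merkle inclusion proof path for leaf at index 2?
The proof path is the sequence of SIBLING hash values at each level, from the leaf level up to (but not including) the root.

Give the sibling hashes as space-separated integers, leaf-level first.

L0 (leaves): [33, 29, 12, 57, 47, 79, 50, 10, 64], target index=2
L1: h(33,29)=(33*31+29)%997=55 [pair 0] h(12,57)=(12*31+57)%997=429 [pair 1] h(47,79)=(47*31+79)%997=539 [pair 2] h(50,10)=(50*31+10)%997=563 [pair 3] h(64,64)=(64*31+64)%997=54 [pair 4] -> [55, 429, 539, 563, 54]
  Sibling for proof at L0: 57
L2: h(55,429)=(55*31+429)%997=140 [pair 0] h(539,563)=(539*31+563)%997=323 [pair 1] h(54,54)=(54*31+54)%997=731 [pair 2] -> [140, 323, 731]
  Sibling for proof at L1: 55
L3: h(140,323)=(140*31+323)%997=675 [pair 0] h(731,731)=(731*31+731)%997=461 [pair 1] -> [675, 461]
  Sibling for proof at L2: 323
L4: h(675,461)=(675*31+461)%997=449 [pair 0] -> [449]
  Sibling for proof at L3: 461
Root: 449
Proof path (sibling hashes from leaf to root): [57, 55, 323, 461]

Answer: 57 55 323 461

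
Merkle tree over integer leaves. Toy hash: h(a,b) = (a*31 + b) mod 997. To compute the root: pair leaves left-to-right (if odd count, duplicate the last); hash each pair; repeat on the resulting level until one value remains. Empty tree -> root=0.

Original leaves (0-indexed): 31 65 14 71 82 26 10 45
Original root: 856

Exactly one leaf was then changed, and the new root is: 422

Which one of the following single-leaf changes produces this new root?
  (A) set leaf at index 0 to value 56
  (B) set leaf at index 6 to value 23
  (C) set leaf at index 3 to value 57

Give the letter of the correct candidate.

Original leaves: [31, 65, 14, 71, 82, 26, 10, 45]
Target new root: 422
Try each candidate change and compute the resulting root:
Candidate A: set leaf[0] = 56 -> leaves = [56, 65, 14, 71, 82, 26, 10, 45]
  L0: [56, 65, 14, 71, 82, 26, 10, 45]
  L1: h(56,65)=(56*31+65)%997=804 h(14,71)=(14*31+71)%997=505 h(82,26)=(82*31+26)%997=574 h(10,45)=(10*31+45)%997=355 -> [804, 505, 574, 355]
  L2: h(804,505)=(804*31+505)%997=504 h(574,355)=(574*31+355)%997=203 -> [504, 203]
  L3: h(504,203)=(504*31+203)%997=872 -> [872]
  root = 872 != target 422
Candidate B: set leaf[6] = 23 -> leaves = [31, 65, 14, 71, 82, 26, 23, 45]
  L0: [31, 65, 14, 71, 82, 26, 23, 45]
  L1: h(31,65)=(31*31+65)%997=29 h(14,71)=(14*31+71)%997=505 h(82,26)=(82*31+26)%997=574 h(23,45)=(23*31+45)%997=758 -> [29, 505, 574, 758]
  L2: h(29,505)=(29*31+505)%997=407 h(574,758)=(574*31+758)%997=606 -> [407, 606]
  L3: h(407,606)=(407*31+606)%997=262 -> [262]
  root = 262 != target 422
Candidate C: set leaf[3] = 57 -> leaves = [31, 65, 14, 57, 82, 26, 10, 45]
  L0: [31, 65, 14, 57, 82, 26, 10, 45]
  L1: h(31,65)=(31*31+65)%997=29 h(14,57)=(14*31+57)%997=491 h(82,26)=(82*31+26)%997=574 h(10,45)=(10*31+45)%997=355 -> [29, 491, 574, 355]
  L2: h(29,491)=(29*31+491)%997=393 h(574,355)=(574*31+355)%997=203 -> [393, 203]
  L3: h(393,203)=(393*31+203)%997=422 -> [422]
  root = 422 == target 422  ** MATCH **
Candidate C produces the target root.

Answer: C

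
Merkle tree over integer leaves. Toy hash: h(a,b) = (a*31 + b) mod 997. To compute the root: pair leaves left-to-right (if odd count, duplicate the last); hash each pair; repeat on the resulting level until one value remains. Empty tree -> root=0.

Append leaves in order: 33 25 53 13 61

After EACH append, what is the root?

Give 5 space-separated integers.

Answer: 33 51 286 246 300

Derivation:
After append 33 (leaves=[33]):
  L0: [33]
  root=33
After append 25 (leaves=[33, 25]):
  L0: [33, 25]
  L1: h(33,25)=(33*31+25)%997=51 -> [51]
  root=51
After append 53 (leaves=[33, 25, 53]):
  L0: [33, 25, 53]
  L1: h(33,25)=(33*31+25)%997=51 h(53,53)=(53*31+53)%997=699 -> [51, 699]
  L2: h(51,699)=(51*31+699)%997=286 -> [286]
  root=286
After append 13 (leaves=[33, 25, 53, 13]):
  L0: [33, 25, 53, 13]
  L1: h(33,25)=(33*31+25)%997=51 h(53,13)=(53*31+13)%997=659 -> [51, 659]
  L2: h(51,659)=(51*31+659)%997=246 -> [246]
  root=246
After append 61 (leaves=[33, 25, 53, 13, 61]):
  L0: [33, 25, 53, 13, 61]
  L1: h(33,25)=(33*31+25)%997=51 h(53,13)=(53*31+13)%997=659 h(61,61)=(61*31+61)%997=955 -> [51, 659, 955]
  L2: h(51,659)=(51*31+659)%997=246 h(955,955)=(955*31+955)%997=650 -> [246, 650]
  L3: h(246,650)=(246*31+650)%997=300 -> [300]
  root=300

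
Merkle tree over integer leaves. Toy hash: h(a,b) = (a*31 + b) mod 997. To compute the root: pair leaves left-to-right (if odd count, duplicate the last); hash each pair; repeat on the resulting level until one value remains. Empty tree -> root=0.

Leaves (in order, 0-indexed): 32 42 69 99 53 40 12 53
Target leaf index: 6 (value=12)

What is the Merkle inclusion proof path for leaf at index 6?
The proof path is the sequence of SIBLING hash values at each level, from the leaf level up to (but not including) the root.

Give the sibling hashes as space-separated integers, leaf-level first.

L0 (leaves): [32, 42, 69, 99, 53, 40, 12, 53], target index=6
L1: h(32,42)=(32*31+42)%997=37 [pair 0] h(69,99)=(69*31+99)%997=244 [pair 1] h(53,40)=(53*31+40)%997=686 [pair 2] h(12,53)=(12*31+53)%997=425 [pair 3] -> [37, 244, 686, 425]
  Sibling for proof at L0: 53
L2: h(37,244)=(37*31+244)%997=394 [pair 0] h(686,425)=(686*31+425)%997=754 [pair 1] -> [394, 754]
  Sibling for proof at L1: 686
L3: h(394,754)=(394*31+754)%997=7 [pair 0] -> [7]
  Sibling for proof at L2: 394
Root: 7
Proof path (sibling hashes from leaf to root): [53, 686, 394]

Answer: 53 686 394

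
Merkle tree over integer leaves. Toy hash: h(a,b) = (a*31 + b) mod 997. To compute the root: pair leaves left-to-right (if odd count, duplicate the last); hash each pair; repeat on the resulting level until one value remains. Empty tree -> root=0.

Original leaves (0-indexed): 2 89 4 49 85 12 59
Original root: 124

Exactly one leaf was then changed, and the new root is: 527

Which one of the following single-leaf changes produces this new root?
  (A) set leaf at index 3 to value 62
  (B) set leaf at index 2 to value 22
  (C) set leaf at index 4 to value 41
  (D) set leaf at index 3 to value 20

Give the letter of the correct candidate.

Answer: A

Derivation:
Original leaves: [2, 89, 4, 49, 85, 12, 59]
Target new root: 527
Try each candidate change and compute the resulting root:
Candidate A: set leaf[3] = 62 -> leaves = [2, 89, 4, 62, 85, 12, 59]
  L0: [2, 89, 4, 62, 85, 12, 59]
  L1: h(2,89)=(2*31+89)%997=151 h(4,62)=(4*31+62)%997=186 h(85,12)=(85*31+12)%997=653 h(59,59)=(59*31+59)%997=891 -> [151, 186, 653, 891]
  L2: h(151,186)=(151*31+186)%997=879 h(653,891)=(653*31+891)%997=197 -> [879, 197]
  L3: h(879,197)=(879*31+197)%997=527 -> [527]
  root = 527 == target 527  ** MATCH **
Candidate B: set leaf[2] = 22 -> leaves = [2, 89, 22, 49, 85, 12, 59]
  L0: [2, 89, 22, 49, 85, 12, 59]
  L1: h(2,89)=(2*31+89)%997=151 h(22,49)=(22*31+49)%997=731 h(85,12)=(85*31+12)%997=653 h(59,59)=(59*31+59)%997=891 -> [151, 731, 653, 891]
  L2: h(151,731)=(151*31+731)%997=427 h(653,891)=(653*31+891)%997=197 -> [427, 197]
  L3: h(427,197)=(427*31+197)%997=473 -> [473]
  root = 473 != target 527
Candidate C: set leaf[4] = 41 -> leaves = [2, 89, 4, 49, 41, 12, 59]
  L0: [2, 89, 4, 49, 41, 12, 59]
  L1: h(2,89)=(2*31+89)%997=151 h(4,49)=(4*31+49)%997=173 h(41,12)=(41*31+12)%997=286 h(59,59)=(59*31+59)%997=891 -> [151, 173, 286, 891]
  L2: h(151,173)=(151*31+173)%997=866 h(286,891)=(286*31+891)%997=784 -> [866, 784]
  L3: h(866,784)=(866*31+784)%997=711 -> [711]
  root = 711 != target 527
Candidate D: set leaf[3] = 20 -> leaves = [2, 89, 4, 20, 85, 12, 59]
  L0: [2, 89, 4, 20, 85, 12, 59]
  L1: h(2,89)=(2*31+89)%997=151 h(4,20)=(4*31+20)%997=144 h(85,12)=(85*31+12)%997=653 h(59,59)=(59*31+59)%997=891 -> [151, 144, 653, 891]
  L2: h(151,144)=(151*31+144)%997=837 h(653,891)=(653*31+891)%997=197 -> [837, 197]
  L3: h(837,197)=(837*31+197)%997=222 -> [222]
  root = 222 != target 527
Candidate A produces the target root.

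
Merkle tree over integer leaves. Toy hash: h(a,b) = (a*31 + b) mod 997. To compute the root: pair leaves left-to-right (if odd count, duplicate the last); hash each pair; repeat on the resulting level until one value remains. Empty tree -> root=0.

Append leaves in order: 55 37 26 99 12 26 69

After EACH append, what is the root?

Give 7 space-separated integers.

After append 55 (leaves=[55]):
  L0: [55]
  root=55
After append 37 (leaves=[55, 37]):
  L0: [55, 37]
  L1: h(55,37)=(55*31+37)%997=745 -> [745]
  root=745
After append 26 (leaves=[55, 37, 26]):
  L0: [55, 37, 26]
  L1: h(55,37)=(55*31+37)%997=745 h(26,26)=(26*31+26)%997=832 -> [745, 832]
  L2: h(745,832)=(745*31+832)%997=996 -> [996]
  root=996
After append 99 (leaves=[55, 37, 26, 99]):
  L0: [55, 37, 26, 99]
  L1: h(55,37)=(55*31+37)%997=745 h(26,99)=(26*31+99)%997=905 -> [745, 905]
  L2: h(745,905)=(745*31+905)%997=72 -> [72]
  root=72
After append 12 (leaves=[55, 37, 26, 99, 12]):
  L0: [55, 37, 26, 99, 12]
  L1: h(55,37)=(55*31+37)%997=745 h(26,99)=(26*31+99)%997=905 h(12,12)=(12*31+12)%997=384 -> [745, 905, 384]
  L2: h(745,905)=(745*31+905)%997=72 h(384,384)=(384*31+384)%997=324 -> [72, 324]
  L3: h(72,324)=(72*31+324)%997=562 -> [562]
  root=562
After append 26 (leaves=[55, 37, 26, 99, 12, 26]):
  L0: [55, 37, 26, 99, 12, 26]
  L1: h(55,37)=(55*31+37)%997=745 h(26,99)=(26*31+99)%997=905 h(12,26)=(12*31+26)%997=398 -> [745, 905, 398]
  L2: h(745,905)=(745*31+905)%997=72 h(398,398)=(398*31+398)%997=772 -> [72, 772]
  L3: h(72,772)=(72*31+772)%997=13 -> [13]
  root=13
After append 69 (leaves=[55, 37, 26, 99, 12, 26, 69]):
  L0: [55, 37, 26, 99, 12, 26, 69]
  L1: h(55,37)=(55*31+37)%997=745 h(26,99)=(26*31+99)%997=905 h(12,26)=(12*31+26)%997=398 h(69,69)=(69*31+69)%997=214 -> [745, 905, 398, 214]
  L2: h(745,905)=(745*31+905)%997=72 h(398,214)=(398*31+214)%997=588 -> [72, 588]
  L3: h(72,588)=(72*31+588)%997=826 -> [826]
  root=826

Answer: 55 745 996 72 562 13 826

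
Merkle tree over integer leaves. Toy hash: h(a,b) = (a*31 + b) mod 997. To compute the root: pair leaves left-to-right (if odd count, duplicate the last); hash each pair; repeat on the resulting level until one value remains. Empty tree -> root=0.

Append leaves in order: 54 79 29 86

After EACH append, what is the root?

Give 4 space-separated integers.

After append 54 (leaves=[54]):
  L0: [54]
  root=54
After append 79 (leaves=[54, 79]):
  L0: [54, 79]
  L1: h(54,79)=(54*31+79)%997=756 -> [756]
  root=756
After append 29 (leaves=[54, 79, 29]):
  L0: [54, 79, 29]
  L1: h(54,79)=(54*31+79)%997=756 h(29,29)=(29*31+29)%997=928 -> [756, 928]
  L2: h(756,928)=(756*31+928)%997=436 -> [436]
  root=436
After append 86 (leaves=[54, 79, 29, 86]):
  L0: [54, 79, 29, 86]
  L1: h(54,79)=(54*31+79)%997=756 h(29,86)=(29*31+86)%997=985 -> [756, 985]
  L2: h(756,985)=(756*31+985)%997=493 -> [493]
  root=493

Answer: 54 756 436 493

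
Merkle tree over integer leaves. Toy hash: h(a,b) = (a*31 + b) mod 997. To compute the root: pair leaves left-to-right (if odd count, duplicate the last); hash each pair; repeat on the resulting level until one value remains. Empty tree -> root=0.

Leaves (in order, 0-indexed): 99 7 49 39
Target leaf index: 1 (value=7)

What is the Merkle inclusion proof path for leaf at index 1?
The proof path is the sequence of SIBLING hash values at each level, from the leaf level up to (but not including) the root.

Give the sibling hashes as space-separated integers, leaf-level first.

Answer: 99 561

Derivation:
L0 (leaves): [99, 7, 49, 39], target index=1
L1: h(99,7)=(99*31+7)%997=85 [pair 0] h(49,39)=(49*31+39)%997=561 [pair 1] -> [85, 561]
  Sibling for proof at L0: 99
L2: h(85,561)=(85*31+561)%997=205 [pair 0] -> [205]
  Sibling for proof at L1: 561
Root: 205
Proof path (sibling hashes from leaf to root): [99, 561]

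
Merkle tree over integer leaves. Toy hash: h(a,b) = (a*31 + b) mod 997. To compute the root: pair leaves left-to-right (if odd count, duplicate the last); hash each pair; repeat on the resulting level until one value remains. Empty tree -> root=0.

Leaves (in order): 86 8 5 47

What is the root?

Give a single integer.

L0: [86, 8, 5, 47]
L1: h(86,8)=(86*31+8)%997=680 h(5,47)=(5*31+47)%997=202 -> [680, 202]
L2: h(680,202)=(680*31+202)%997=345 -> [345]

Answer: 345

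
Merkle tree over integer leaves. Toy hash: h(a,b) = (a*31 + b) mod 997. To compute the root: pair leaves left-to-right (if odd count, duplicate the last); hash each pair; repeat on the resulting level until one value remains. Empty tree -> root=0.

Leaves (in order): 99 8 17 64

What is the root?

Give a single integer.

L0: [99, 8, 17, 64]
L1: h(99,8)=(99*31+8)%997=86 h(17,64)=(17*31+64)%997=591 -> [86, 591]
L2: h(86,591)=(86*31+591)%997=266 -> [266]

Answer: 266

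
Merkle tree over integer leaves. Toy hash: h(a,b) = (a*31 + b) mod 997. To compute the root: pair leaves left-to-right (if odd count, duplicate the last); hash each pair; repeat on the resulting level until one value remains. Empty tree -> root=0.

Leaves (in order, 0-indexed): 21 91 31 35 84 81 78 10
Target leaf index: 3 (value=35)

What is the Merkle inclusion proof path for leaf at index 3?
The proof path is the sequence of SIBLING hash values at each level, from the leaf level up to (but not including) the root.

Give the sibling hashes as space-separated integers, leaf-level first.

L0 (leaves): [21, 91, 31, 35, 84, 81, 78, 10], target index=3
L1: h(21,91)=(21*31+91)%997=742 [pair 0] h(31,35)=(31*31+35)%997=996 [pair 1] h(84,81)=(84*31+81)%997=691 [pair 2] h(78,10)=(78*31+10)%997=434 [pair 3] -> [742, 996, 691, 434]
  Sibling for proof at L0: 31
L2: h(742,996)=(742*31+996)%997=70 [pair 0] h(691,434)=(691*31+434)%997=918 [pair 1] -> [70, 918]
  Sibling for proof at L1: 742
L3: h(70,918)=(70*31+918)%997=97 [pair 0] -> [97]
  Sibling for proof at L2: 918
Root: 97
Proof path (sibling hashes from leaf to root): [31, 742, 918]

Answer: 31 742 918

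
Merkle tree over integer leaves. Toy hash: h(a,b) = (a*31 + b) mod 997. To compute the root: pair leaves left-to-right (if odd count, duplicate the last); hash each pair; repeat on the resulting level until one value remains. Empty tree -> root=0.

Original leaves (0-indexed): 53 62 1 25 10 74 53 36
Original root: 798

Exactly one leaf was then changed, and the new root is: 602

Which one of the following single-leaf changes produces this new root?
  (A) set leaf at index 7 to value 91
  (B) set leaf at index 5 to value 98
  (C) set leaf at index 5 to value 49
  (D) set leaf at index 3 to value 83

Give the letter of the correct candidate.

Original leaves: [53, 62, 1, 25, 10, 74, 53, 36]
Target new root: 602
Try each candidate change and compute the resulting root:
Candidate A: set leaf[7] = 91 -> leaves = [53, 62, 1, 25, 10, 74, 53, 91]
  L0: [53, 62, 1, 25, 10, 74, 53, 91]
  L1: h(53,62)=(53*31+62)%997=708 h(1,25)=(1*31+25)%997=56 h(10,74)=(10*31+74)%997=384 h(53,91)=(53*31+91)%997=737 -> [708, 56, 384, 737]
  L2: h(708,56)=(708*31+56)%997=70 h(384,737)=(384*31+737)%997=677 -> [70, 677]
  L3: h(70,677)=(70*31+677)%997=853 -> [853]
  root = 853 != target 602
Candidate B: set leaf[5] = 98 -> leaves = [53, 62, 1, 25, 10, 98, 53, 36]
  L0: [53, 62, 1, 25, 10, 98, 53, 36]
  L1: h(53,62)=(53*31+62)%997=708 h(1,25)=(1*31+25)%997=56 h(10,98)=(10*31+98)%997=408 h(53,36)=(53*31+36)%997=682 -> [708, 56, 408, 682]
  L2: h(708,56)=(708*31+56)%997=70 h(408,682)=(408*31+682)%997=369 -> [70, 369]
  L3: h(70,369)=(70*31+369)%997=545 -> [545]
  root = 545 != target 602
Candidate C: set leaf[5] = 49 -> leaves = [53, 62, 1, 25, 10, 49, 53, 36]
  L0: [53, 62, 1, 25, 10, 49, 53, 36]
  L1: h(53,62)=(53*31+62)%997=708 h(1,25)=(1*31+25)%997=56 h(10,49)=(10*31+49)%997=359 h(53,36)=(53*31+36)%997=682 -> [708, 56, 359, 682]
  L2: h(708,56)=(708*31+56)%997=70 h(359,682)=(359*31+682)%997=844 -> [70, 844]
  L3: h(70,844)=(70*31+844)%997=23 -> [23]
  root = 23 != target 602
Candidate D: set leaf[3] = 83 -> leaves = [53, 62, 1, 83, 10, 74, 53, 36]
  L0: [53, 62, 1, 83, 10, 74, 53, 36]
  L1: h(53,62)=(53*31+62)%997=708 h(1,83)=(1*31+83)%997=114 h(10,74)=(10*31+74)%997=384 h(53,36)=(53*31+36)%997=682 -> [708, 114, 384, 682]
  L2: h(708,114)=(708*31+114)%997=128 h(384,682)=(384*31+682)%997=622 -> [128, 622]
  L3: h(128,622)=(128*31+622)%997=602 -> [602]
  root = 602 == target 602  ** MATCH **
Candidate D produces the target root.

Answer: D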